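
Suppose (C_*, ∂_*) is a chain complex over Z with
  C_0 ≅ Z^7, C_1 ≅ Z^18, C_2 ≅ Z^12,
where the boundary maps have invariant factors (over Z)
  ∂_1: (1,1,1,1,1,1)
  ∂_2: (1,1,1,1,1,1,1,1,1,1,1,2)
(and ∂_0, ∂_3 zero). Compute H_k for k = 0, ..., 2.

H_0 = Z,  H_1 = Z/2Z,  H_2 = 0.

H_0: b_0 = 7 − 0 − 6 = 1; torsion from ∂_1 factors > 1: none. So H_0 = Z.
H_1: b_1 = 18 − 6 − 12 = 0; torsion from ∂_2 factors > 1: [2]. So H_1 = Z/2Z.
H_2: b_2 = 12 − 12 − 0 = 0; torsion from ∂_3 factors > 1: none. So H_2 = 0.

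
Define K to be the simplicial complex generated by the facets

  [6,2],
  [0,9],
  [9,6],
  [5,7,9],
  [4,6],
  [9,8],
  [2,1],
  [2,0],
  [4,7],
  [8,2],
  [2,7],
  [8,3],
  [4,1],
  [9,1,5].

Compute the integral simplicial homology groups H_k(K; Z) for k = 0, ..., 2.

Fix the vertex order 0 < 1 < 2 < 3 < 4 < 5 < 6 < 7 < 8 < 9 and write every simplex with vertices in increasing order. Then dim K = 2 and the simplices of K are:

  0-simplices (10): [0], [1], [2], [3], [4], [5], [6], [7], [8], [9]
  1-simplices (17): [0,2], [0,9], [1,2], [1,4], [1,5], [1,9], [2,6], [2,7], [2,8], [3,8], [4,6], [4,7], [5,7], [5,9], [6,9], [7,9], [8,9]
  2-simplices (2): [1,5,9], [5,7,9]

so the chain groups are C_0 ≅ Z^10, C_1 ≅ Z^17, C_2 ≅ Z^2.

Boundary ∂_1: C_1 → C_0 is given by ∂[p,q] = [q] − [p]. For instance
  ∂[7,9] = [9] − [7].
As a 10×17 matrix over Z this has rank 9, with invariant factors (1,1,1,1,1,1,1,1,1).

Boundary ∂_2: C_2 → C_1 acts by ∂[p,q,r] = [q,r] − [p,r] + [p,q]. For instance
  ∂[1,5,9] = [5,9] − [1,9] + [1,5],
  ∂[5,7,9] = [7,9] − [5,9] + [5,7].
The resulting 17×2 matrix has rank 2, and its Smith normal form has invariant factors (1,1).

Now H_k = ker ∂_k / im ∂_{k+1}, so:

  H_0: rank C_0 − rank ∂_1 = 10 − 9 = 1, and the invariant factors of ∂_1 are all 1, so H_0 ≅ Z.
  H_1: rank ker ∂_1 − rank ∂_2 = (17 − 9) − 2 = 6, and the invariant factors of ∂_2 are all 1, so H_1 ≅ Z^6.
  H_2: rank ker ∂_2 − rank ∂_3 = (2 − 2) − 0 = 0, and there is no ∂_3, so H_2 ≅ 0.

H_0 ≅ Z,  H_1 ≅ Z^6,  H_2 = 0.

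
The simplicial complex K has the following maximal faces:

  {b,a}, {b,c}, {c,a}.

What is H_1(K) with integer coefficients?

H_1 ≅ Z.

We work with the vertex ordering a < b < c. The simplices of K, each written with vertices in increasing order, are:

  0-simplices (3): a, b, c
  1-simplices (3): ab, ac, bc

giving chain groups C_0 ≅ Z^3, C_1 ≅ Z^3.

∂_1: C_1 → C_0 maps an edge to its endpoints' difference, ∂[p,q] = q − p. For instance
  ∂bc = c − b.
The 3×3 boundary matrix has rank 2 and Smith normal form diag(1,1).

From H_k ≅ ker(∂_k) / im(∂_{k+1}) we obtain:

  H_1: rank ker ∂_1 − rank ∂_2 = (3 − 2) − 0 = 1, and there is no ∂_2, so H_1 = Z.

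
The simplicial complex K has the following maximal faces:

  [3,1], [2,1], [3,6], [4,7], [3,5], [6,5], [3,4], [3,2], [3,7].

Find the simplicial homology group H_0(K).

Fix the vertex order 1 < 2 < 3 < 4 < 5 < 6 < 7 and write every simplex with vertices in increasing order. Then dim K = 1 and the simplices of K are:

  0-simplices (7): [1], [2], [3], [4], [5], [6], [7]
  1-simplices (9): [1,2], [1,3], [2,3], [3,4], [3,5], [3,6], [3,7], [4,7], [5,6]

giving chain groups C_0 ≅ Z^7, C_1 ≅ Z^9.

The boundary map ∂_1: C_1 → C_0 maps an edge to its endpoints' difference, ∂[p,q] = q − p. For instance
  ∂[3,7] = [7] − [3].
This gives a 7×9 integer matrix of rank 6; reducing to Smith normal form yields diagonal entries (1,1,1,1,1,1).

Computing H_k = (kernel of ∂_k) / (image of ∂_{k+1}):

  H_0: rank C_0 − rank ∂_1 = 7 − 6 = 1, and the invariant factors of ∂_1 are all 1, so H_0 ≅ Z.

H_0 ≅ Z.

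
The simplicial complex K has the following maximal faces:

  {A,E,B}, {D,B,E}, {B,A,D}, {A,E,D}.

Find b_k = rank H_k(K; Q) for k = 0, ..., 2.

b_0 = 1, b_1 = 0, b_2 = 1.

Order the vertices as A < B < D < E. Listing each simplex with vertices in this order, K has dimension 2 with simplices:

  0-simplices (4): A, B, D, E
  1-simplices (6): AB, AD, AE, BD, BE, DE
  2-simplices (4): ABD, ABE, ADE, BDE

so the chain groups are C_0 ≅ Z^4, C_1 ≅ Z^6, C_2 ≅ Z^4.

∂_1: C_1 → C_0 sends each edge [p,q] (with p < q) to q − p.
The resulting 4×6 matrix has rank 3, and its Smith normal form has invariant factors (1,1,1).

∂_2: C_2 → C_1 maps a triangle to the signed sum of its edges. For instance
  ∂BDE = DE − BE + BD,
  ∂ABD = BD − AD + AB.
The 6×4 boundary matrix has rank 3 and Smith normal form diag(1,1,1).

Now H_k = ker ∂_k / im ∂_{k+1}, so:

  H_0: rank C_0 − rank ∂_1 = 4 − 3 = 1, and the invariant factors of ∂_1 are all 1, so H_0 = Z.
  H_1: rank ker ∂_1 − rank ∂_2 = (6 − 3) − 3 = 0, and the invariant factors of ∂_2 are all 1, so H_1 = 0.
  H_2: rank ker ∂_2 − rank ∂_3 = (4 − 3) − 0 = 1, and there is no ∂_3, so H_2 = Z.

As a check, the Euler characteristic is 4 − 6 + 4 = 2, which agrees with 1 − 0 + 1 = 2.

Hence the Betti numbers are b_0 = 1, b_1 = 0, b_2 = 1.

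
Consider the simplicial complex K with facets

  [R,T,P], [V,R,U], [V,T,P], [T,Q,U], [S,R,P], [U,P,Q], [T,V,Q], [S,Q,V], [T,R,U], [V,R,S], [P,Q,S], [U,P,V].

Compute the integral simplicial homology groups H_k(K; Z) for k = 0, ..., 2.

Take the total order P < Q < R < S < T < U < V on the vertex set. Then K (dimension 2) consists of the simplices:

  0-simplices (7): P, Q, R, S, T, U, V
  1-simplices (18): PQ, PR, PS, PT, PU, PV, QS, QT, QU, QV, RS, RT, RU, RV, SV, TU, TV, UV
  2-simplices (12): PQS, PQU, PRS, PRT, PTV, PUV, QSV, QTU, QTV, RSV, RTU, RUV

Hence C_0 ≅ Z^7, C_1 ≅ Z^18, C_2 ≅ Z^12.

The boundary map ∂_1: C_1 → C_0 is given by ∂[p,q] = [q] − [p].
This gives a 7×18 integer matrix of rank 6; reducing to Smith normal form yields diagonal entries (1,1,1,1,1,1).

∂_2: C_2 → C_1 sends each 2-simplex [p,q,r] to [q,r] − [p,r] + [p,q]. For instance
  ∂RUV = UV − RV + RU,
  ∂PQS = QS − PS + PQ.
As a 18×12 matrix over Z this has rank 12, with invariant factors (1,1,1,1,1,1,1,1,1,1,1,2).

From H_k ≅ ker(∂_k) / im(∂_{k+1}) we obtain:

  H_0: rank C_0 − rank ∂_1 = 7 − 6 = 1, and the invariant factors of ∂_1 are all 1, so H_0 = Z.
  H_1: rank ker ∂_1 − rank ∂_2 = (18 − 6) − 12 = 0, and ∂_2 has invariant factor 2 > 1, so H_1 = Z/2.
  H_2: rank ker ∂_2 − rank ∂_3 = (12 − 12) − 0 = 0, and there is no ∂_3, so H_2 = 0.

(K is a triangulation of the real projective plane RP^2.)

H_0 ≅ Z,  H_1 ≅ Z/2,  H_2 = 0.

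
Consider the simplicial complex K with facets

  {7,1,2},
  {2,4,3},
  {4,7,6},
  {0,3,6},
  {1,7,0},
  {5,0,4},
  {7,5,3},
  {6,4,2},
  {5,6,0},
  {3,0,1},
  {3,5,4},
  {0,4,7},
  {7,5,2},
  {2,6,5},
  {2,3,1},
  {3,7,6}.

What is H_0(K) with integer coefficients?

Take the total order 0 < 1 < 2 < 3 < 4 < 5 < 6 < 7 on the vertex set. Then K (dimension 2) consists of the simplices:

  0-simplices (8): [0], [1], [2], [3], [4], [5], [6], [7]
  1-simplices (24): (24 of them)
  2-simplices (16): [0,1,3], [0,1,7], [0,3,6], [0,4,5], [0,4,7], [0,5,6], [1,2,3], [1,2,7], [2,3,4], [2,4,6], [2,5,6], [2,5,7], [3,4,5], [3,5,7], [3,6,7], [4,6,7]

Hence C_0 ≅ Z^8, C_1 ≅ Z^24, C_2 ≅ Z^16.

The boundary map ∂_1: C_1 → C_0 is given by ∂[p,q] = [q] − [p]. For instance
  ∂[3,4] = [4] − [3].
The 8×24 boundary matrix has rank 7 and Smith normal form diag(1,1,1,1,1,1,1).

The boundary map ∂_2: C_2 → C_1 maps a triangle to the signed sum of its edges. For instance
  ∂[0,4,7] = [4,7] − [0,7] + [0,4],
  ∂[3,5,7] = [5,7] − [3,7] + [3,5].
As a 24×16 matrix over Z this has rank 15, with invariant factors (1,1,1,1,1,1,1,1,1,1,1,1,1,1,1).

From H_k ≅ ker(∂_k) / im(∂_{k+1}) we obtain:

  H_0: rank C_0 − rank ∂_1 = 8 − 7 = 1, and the invariant factors of ∂_1 are all 1, so H_0 ≅ Z.

(K is a triangulation of the torus T^2.)

H_0 ≅ Z.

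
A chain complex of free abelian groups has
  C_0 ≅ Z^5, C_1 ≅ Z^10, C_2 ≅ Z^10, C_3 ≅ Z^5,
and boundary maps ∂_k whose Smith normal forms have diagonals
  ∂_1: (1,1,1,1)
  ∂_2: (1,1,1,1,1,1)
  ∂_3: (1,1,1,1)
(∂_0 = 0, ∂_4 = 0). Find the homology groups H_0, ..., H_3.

H_0: b_0 = 5 − 0 − 4 = 1; torsion from ∂_1 factors > 1: none. So H_0 ≅ Z.
H_1: b_1 = 10 − 4 − 6 = 0; torsion from ∂_2 factors > 1: none. So H_1 ≅ 0.
H_2: b_2 = 10 − 6 − 4 = 0; torsion from ∂_3 factors > 1: none. So H_2 ≅ 0.
H_3: b_3 = 5 − 4 − 0 = 1; torsion from ∂_4 factors > 1: none. So H_3 ≅ Z.

H_0 ≅ Z,  H_1 = 0,  H_2 = 0,  H_3 ≅ Z.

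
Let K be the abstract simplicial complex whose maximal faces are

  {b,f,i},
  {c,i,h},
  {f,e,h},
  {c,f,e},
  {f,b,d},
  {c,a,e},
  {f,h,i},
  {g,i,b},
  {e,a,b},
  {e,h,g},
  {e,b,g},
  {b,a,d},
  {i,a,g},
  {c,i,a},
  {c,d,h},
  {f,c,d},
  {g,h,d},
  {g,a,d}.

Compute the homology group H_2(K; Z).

Fix the vertex order a < b < c < d < e < f < g < h < i and write every simplex with vertices in increasing order. Then dim K = 2 and the simplices of K are:

  0-simplices (9): a, b, c, d, e, f, g, h, i
  1-simplices (27): ab, ac, ad, ae, ag, ai, bd, be, bf, bg, bi, cd, ce, cf, ch, ci, df, dg, dh, ef, eg, eh, fh, fi, gh, gi, hi
  2-simplices (18): abd, abe, ace, aci, adg, agi, bdf, beg, bfi, bgi, cdf, cdh, cef, chi, dgh, efh, egh, fhi

so the chain groups are C_0 ≅ Z^9, C_1 ≅ Z^27, C_2 ≅ Z^18.

∂_1: C_1 → C_0 maps an edge to its endpoints' difference, ∂[p,q] = q − p.
As a 9×27 matrix over Z this has rank 8, with invariant factors (1,1,1,1,1,1,1,1).

Boundary ∂_2: C_2 → C_1 acts by ∂[p,q,r] = [q,r] − [p,r] + [p,q]. For instance
  ∂agi = gi − ai + ag,
  ∂fhi = hi − fi + fh.
The resulting 27×18 matrix has rank 18, and its Smith normal form has invariant factors (1,1,1,1,1,1,1,1,1,1,1,1,1,1,1,1,1,2).

Now H_k = ker ∂_k / im ∂_{k+1}, so:

  H_2: rank ker ∂_2 − rank ∂_3 = (18 − 18) − 0 = 0, and there is no ∂_3, so H_2 ≅ 0.

H_2 = 0.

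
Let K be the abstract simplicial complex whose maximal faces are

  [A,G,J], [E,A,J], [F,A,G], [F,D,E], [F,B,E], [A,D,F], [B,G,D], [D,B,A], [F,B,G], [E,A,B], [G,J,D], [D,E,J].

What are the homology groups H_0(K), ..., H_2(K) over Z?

H_0 ≅ Z,  H_1 ≅ Z/2,  H_2 = 0.

Take the total order A < B < D < E < F < G < J on the vertex set. Then K (dimension 2) consists of the simplices:

  0-simplices (7): A, B, D, E, F, G, J
  1-simplices (18): AB, AD, AE, AF, AG, AJ, BD, BE, BF, BG, DE, DF, DG, DJ, EF, EJ, FG, GJ
  2-simplices (12): ABD, ABE, ADF, AEJ, AFG, AGJ, BDG, BEF, BFG, DEF, DEJ, DGJ

Hence C_0 ≅ Z^7, C_1 ≅ Z^18, C_2 ≅ Z^12.

Boundary ∂_1: C_1 → C_0 maps an edge to its endpoints' difference, ∂[p,q] = q − p. For instance
  ∂DF = F − D.
As a 7×18 matrix over Z this has rank 6, with invariant factors (1,1,1,1,1,1).

∂_2: C_2 → C_1 maps a triangle to the signed sum of its edges. For instance
  ∂AEJ = EJ − AJ + AE,
  ∂DEF = EF − DF + DE.
The 18×12 boundary matrix has rank 12 and Smith normal form diag(1,1,1,1,1,1,1,1,1,1,1,2).

From H_k ≅ ker(∂_k) / im(∂_{k+1}) we obtain:

  H_0: rank C_0 − rank ∂_1 = 7 − 6 = 1, and the invariant factors of ∂_1 are all 1, so H_0 ≅ Z.
  H_1: rank ker ∂_1 − rank ∂_2 = (18 − 6) − 12 = 0, and ∂_2 has invariant factor 2 > 1, so H_1 ≅ Z/2.
  H_2: rank ker ∂_2 − rank ∂_3 = (12 − 12) − 0 = 0, and there is no ∂_3, so H_2 ≅ 0.

(K is a triangulation of the real projective plane RP^2.)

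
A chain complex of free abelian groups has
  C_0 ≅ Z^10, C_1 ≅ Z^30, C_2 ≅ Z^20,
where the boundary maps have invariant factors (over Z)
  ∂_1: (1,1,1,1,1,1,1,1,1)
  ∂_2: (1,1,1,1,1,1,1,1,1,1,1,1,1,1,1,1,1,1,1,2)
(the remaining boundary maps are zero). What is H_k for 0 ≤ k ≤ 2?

H_0 ≅ Z,  H_1 ≅ Z ⊕ Z/2,  H_2 = 0.

H_0: b_0 = 10 − 0 − 9 = 1; torsion from ∂_1 factors > 1: none. So H_0 ≅ Z.
H_1: b_1 = 30 − 9 − 20 = 1; torsion from ∂_2 factors > 1: [2]. So H_1 ≅ Z ⊕ Z/2.
H_2: b_2 = 20 − 20 − 0 = 0; torsion from ∂_3 factors > 1: none. So H_2 ≅ 0.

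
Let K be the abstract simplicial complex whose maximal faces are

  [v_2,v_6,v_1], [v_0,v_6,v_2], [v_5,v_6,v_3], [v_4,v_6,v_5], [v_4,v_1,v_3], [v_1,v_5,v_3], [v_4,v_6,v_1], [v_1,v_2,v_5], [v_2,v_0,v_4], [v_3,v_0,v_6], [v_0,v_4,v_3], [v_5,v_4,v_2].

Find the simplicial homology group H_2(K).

H_2 = 0.

Take the total order v_0 < v_1 < v_2 < v_3 < v_4 < v_5 < v_6 on the vertex set. Then K (dimension 2) consists of the simplices:

  0-simplices (7): [v_0], [v_1], [v_2], [v_3], [v_4], [v_5], [v_6]
  1-simplices (18): (18 of them)
  2-simplices (12): (12 of them)

Hence C_0 ≅ Z^7, C_1 ≅ Z^18, C_2 ≅ Z^12.

Boundary ∂_1: C_1 → C_0 is given by ∂[p,q] = [q] − [p]. For instance
  ∂[v_1,v_2] = [v_2] − [v_1].
As a 7×18 matrix over Z this has rank 6, with invariant factors (1,1,1,1,1,1).

The boundary map ∂_2: C_2 → C_1 maps a triangle to the signed sum of its edges. For instance
  ∂[v_2,v_4,v_5] = [v_4,v_5] − [v_2,v_5] + [v_2,v_4],
  ∂[v_1,v_2,v_6] = [v_2,v_6] − [v_1,v_6] + [v_1,v_2].
This gives a 18×12 integer matrix of rank 12; reducing to Smith normal form yields diagonal entries (1,1,1,1,1,1,1,1,1,1,1,2).

From H_k ≅ ker(∂_k) / im(∂_{k+1}) we obtain:

  H_2: rank ker ∂_2 − rank ∂_3 = (12 − 12) − 0 = 0, and there is no ∂_3, so H_2 ≅ 0.

(K is a triangulation of the real projective plane RP^2.)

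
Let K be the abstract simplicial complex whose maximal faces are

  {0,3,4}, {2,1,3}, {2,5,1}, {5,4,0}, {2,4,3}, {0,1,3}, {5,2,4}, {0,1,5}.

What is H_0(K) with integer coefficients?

We work with the vertex ordering 0 < 1 < 2 < 3 < 4 < 5. The simplices of K, each written with vertices in increasing order, are:

  0-simplices (6): [0], [1], [2], [3], [4], [5]
  1-simplices (12): [0,1], [0,3], [0,4], [0,5], [1,2], [1,3], [1,5], [2,3], [2,4], [2,5], [3,4], [4,5]
  2-simplices (8): [0,1,3], [0,1,5], [0,3,4], [0,4,5], [1,2,3], [1,2,5], [2,3,4], [2,4,5]

Hence C_0 ≅ Z^6, C_1 ≅ Z^12, C_2 ≅ Z^8.

The boundary map ∂_1: C_1 → C_0 maps an edge to its endpoints' difference, ∂[p,q] = q − p.
The 6×12 boundary matrix has rank 5 and Smith normal form diag(1,1,1,1,1).

∂_2: C_2 → C_1 sends each 2-simplex [p,q,r] to [q,r] − [p,r] + [p,q]. For instance
  ∂[2,3,4] = [3,4] − [2,4] + [2,3],
  ∂[0,4,5] = [4,5] − [0,5] + [0,4].
This gives a 12×8 integer matrix of rank 7; reducing to Smith normal form yields diagonal entries (1,1,1,1,1,1,1).

From H_k ≅ ker(∂_k) / im(∂_{k+1}) we obtain:

  H_0: rank C_0 − rank ∂_1 = 6 − 5 = 1, and the invariant factors of ∂_1 are all 1, so H_0 ≅ Z.

H_0 ≅ Z.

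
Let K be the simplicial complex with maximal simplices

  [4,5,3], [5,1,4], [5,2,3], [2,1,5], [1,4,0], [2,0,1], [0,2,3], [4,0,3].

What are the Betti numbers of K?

b_0 = 1, b_1 = 0, b_2 = 1.

Take the total order 0 < 1 < 2 < 3 < 4 < 5 on the vertex set. Then K (dimension 2) consists of the simplices:

  0-simplices (6): [0], [1], [2], [3], [4], [5]
  1-simplices (12): [0,1], [0,2], [0,3], [0,4], [1,2], [1,4], [1,5], [2,3], [2,5], [3,4], [3,5], [4,5]
  2-simplices (8): [0,1,2], [0,1,4], [0,2,3], [0,3,4], [1,2,5], [1,4,5], [2,3,5], [3,4,5]

giving chain groups C_0 ≅ Z^6, C_1 ≅ Z^12, C_2 ≅ Z^8.

∂_1: C_1 → C_0 is given by ∂[p,q] = [q] − [p].
As a 6×12 matrix over Z this has rank 5, with invariant factors (1,1,1,1,1).

Boundary ∂_2: C_2 → C_1 maps a triangle to the signed sum of its edges. For instance
  ∂[0,1,4] = [1,4] − [0,4] + [0,1],
  ∂[0,3,4] = [3,4] − [0,4] + [0,3].
As a 12×8 matrix over Z this has rank 7, with invariant factors (1,1,1,1,1,1,1).

Now H_k = ker ∂_k / im ∂_{k+1}, so:

  H_0: rank C_0 − rank ∂_1 = 6 − 5 = 1, and the invariant factors of ∂_1 are all 1, so H_0 ≅ Z.
  H_1: rank ker ∂_1 − rank ∂_2 = (12 − 5) − 7 = 0, and the invariant factors of ∂_2 are all 1, so H_1 ≅ 0.
  H_2: rank ker ∂_2 − rank ∂_3 = (8 − 7) − 0 = 1, and there is no ∂_3, so H_2 ≅ Z.

As a check, the Euler characteristic is 6 − 12 + 8 = 2, which agrees with 1 − 0 + 1 = 2.
(K is a triangulation of the 2-sphere S^2.)

Hence the Betti numbers are b_0 = 1, b_1 = 0, b_2 = 1.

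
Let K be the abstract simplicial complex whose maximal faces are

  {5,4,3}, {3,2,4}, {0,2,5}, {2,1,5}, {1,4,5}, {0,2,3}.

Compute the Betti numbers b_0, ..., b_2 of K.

Take the total order 0 < 1 < 2 < 3 < 4 < 5 on the vertex set. Then K (dimension 2) consists of the simplices:

  0-simplices (6): [0], [1], [2], [3], [4], [5]
  1-simplices (12): [0,2], [0,3], [0,5], [1,2], [1,4], [1,5], [2,3], [2,4], [2,5], [3,4], [3,5], [4,5]
  2-simplices (6): [0,2,3], [0,2,5], [1,2,5], [1,4,5], [2,3,4], [3,4,5]

so the chain groups are C_0 ≅ Z^6, C_1 ≅ Z^12, C_2 ≅ Z^6.

∂_1: C_1 → C_0 is given by ∂[p,q] = [q] − [p]. For instance
  ∂[0,3] = [3] − [0].
The resulting 6×12 matrix has rank 5, and its Smith normal form has invariant factors (1,1,1,1,1).

∂_2: C_2 → C_1 sends each 2-simplex [p,q,r] to [q,r] − [p,r] + [p,q]. For instance
  ∂[2,3,4] = [3,4] − [2,4] + [2,3],
  ∂[1,4,5] = [4,5] − [1,5] + [1,4].
The resulting 12×6 matrix has rank 6, and its Smith normal form has invariant factors (1,1,1,1,1,1).

Computing H_k = (kernel of ∂_k) / (image of ∂_{k+1}):

  H_0: rank C_0 − rank ∂_1 = 6 − 5 = 1, and the invariant factors of ∂_1 are all 1, so H_0 ≅ Z.
  H_1: rank ker ∂_1 − rank ∂_2 = (12 − 5) − 6 = 1, and the invariant factors of ∂_2 are all 1, so H_1 ≅ Z.
  H_2: rank ker ∂_2 − rank ∂_3 = (6 − 6) − 0 = 0, and there is no ∂_3, so H_2 ≅ 0.

Hence the Betti numbers are b_0 = 1, b_1 = 1, b_2 = 0.

b_0 = 1, b_1 = 1, b_2 = 0.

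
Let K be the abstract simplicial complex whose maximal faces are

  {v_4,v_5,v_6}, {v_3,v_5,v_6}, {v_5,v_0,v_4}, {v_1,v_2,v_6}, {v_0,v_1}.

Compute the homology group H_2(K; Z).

Take the total order v_0 < v_1 < v_2 < v_3 < v_4 < v_5 < v_6 on the vertex set. Then K (dimension 2) consists of the simplices:

  0-simplices (7): [v_0], [v_1], [v_2], [v_3], [v_4], [v_5], [v_6]
  1-simplices (11): [v_0,v_1], [v_0,v_4], [v_0,v_5], [v_1,v_2], [v_1,v_6], [v_2,v_6], [v_3,v_5], [v_3,v_6], [v_4,v_5], [v_4,v_6], [v_5,v_6]
  2-simplices (4): [v_0,v_4,v_5], [v_1,v_2,v_6], [v_3,v_5,v_6], [v_4,v_5,v_6]

Hence C_0 ≅ Z^7, C_1 ≅ Z^11, C_2 ≅ Z^4.

The boundary map ∂_1: C_1 → C_0 sends each edge [p,q] (with p < q) to q − p.
This gives a 7×11 integer matrix of rank 6; reducing to Smith normal form yields diagonal entries (1,1,1,1,1,1).

∂_2: C_2 → C_1 sends each 2-simplex [p,q,r] to [q,r] − [p,r] + [p,q]. For instance
  ∂[v_0,v_4,v_5] = [v_4,v_5] − [v_0,v_5] + [v_0,v_4],
  ∂[v_1,v_2,v_6] = [v_2,v_6] − [v_1,v_6] + [v_1,v_2].
As a 11×4 matrix over Z this has rank 4, with invariant factors (1,1,1,1).

From H_k ≅ ker(∂_k) / im(∂_{k+1}) we obtain:

  H_2: rank ker ∂_2 − rank ∂_3 = (4 − 4) − 0 = 0, and there is no ∂_3, so H_2 = 0.

H_2 ≅ 0.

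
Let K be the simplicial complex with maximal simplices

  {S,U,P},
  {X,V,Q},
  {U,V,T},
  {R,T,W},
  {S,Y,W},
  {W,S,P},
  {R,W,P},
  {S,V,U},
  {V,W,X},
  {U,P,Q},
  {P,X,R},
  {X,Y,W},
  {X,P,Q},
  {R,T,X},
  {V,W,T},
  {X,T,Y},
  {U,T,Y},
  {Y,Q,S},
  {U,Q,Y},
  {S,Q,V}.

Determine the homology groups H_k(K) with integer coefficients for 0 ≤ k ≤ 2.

H_0 ≅ Z,  H_1 ≅ Z ⊕ Z/2,  H_2 = 0.

Fix the vertex order P < Q < R < S < T < U < V < W < X < Y and write every simplex with vertices in increasing order. Then dim K = 2 and the simplices of K are:

  0-simplices (10): P, Q, R, S, T, U, V, W, X, Y
  1-simplices (30): PQ, PR, PS, PU, PW, PX, QS, QU, QV, QX, QY, RT, RW, RX, SU, SV, SW, SY, TU, TV, TW, TX, TY, UV, UY, VW, VX, WX, WY, XY
  2-simplices (20): PQU, PQX, PRW, PRX, PSU, PSW, QSV, QSY, QUY, QVX, RTW, RTX, SUV, SWY, TUV, TUY, TVW, TXY, VWX, WXY

giving chain groups C_0 ≅ Z^10, C_1 ≅ Z^30, C_2 ≅ Z^20.

∂_1: C_1 → C_0 is given by ∂[p,q] = [q] − [p]. For instance
  ∂UY = Y − U.
The 10×30 boundary matrix has rank 9 and Smith normal form diag(1,1,1,1,1,1,1,1,1).

Boundary ∂_2: C_2 → C_1 acts by ∂[p,q,r] = [q,r] − [p,r] + [p,q]. For instance
  ∂PSW = SW − PW + PS,
  ∂TXY = XY − TY + TX.
The 30×20 boundary matrix has rank 20 and Smith normal form diag(1,1,1,1,1,1,1,1,1,1,1,1,1,1,1,1,1,1,1,2).

Computing H_k = (kernel of ∂_k) / (image of ∂_{k+1}):

  H_0: rank C_0 − rank ∂_1 = 10 − 9 = 1, and the invariant factors of ∂_1 are all 1, so H_0 ≅ Z.
  H_1: rank ker ∂_1 − rank ∂_2 = (30 − 9) − 20 = 1, and ∂_2 has invariant factor 2 > 1, so H_1 ≅ Z ⊕ Z/2.
  H_2: rank ker ∂_2 − rank ∂_3 = (20 − 20) − 0 = 0, and there is no ∂_3, so H_2 ≅ 0.

(K is a triangulation of the Klein bottle.)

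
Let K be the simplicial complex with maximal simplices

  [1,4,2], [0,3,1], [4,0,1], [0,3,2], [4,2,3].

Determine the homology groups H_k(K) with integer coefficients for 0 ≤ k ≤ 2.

K has 5 vertices, 10 edges, 5 triangles.
rank ∂_0 = 0, rank ∂_1 = 4 ⇒ b_0 = 5 − 0 − 4 = 1; all invariant factors of ∂_1 are 1 so no torsion. So H_0 ≅ Z.
rank ∂_1 = 4, rank ∂_2 = 5 ⇒ b_1 = 10 − 4 − 5 = 1; all invariant factors of ∂_2 are 1 so no torsion. So H_1 ≅ Z.
rank ∂_2 = 5, rank ∂_3 = 0 ⇒ b_2 = 5 − 5 − 0 = 0. So H_2 ≅ 0.

H_0 ≅ Z,  H_1 ≅ Z,  H_2 = 0.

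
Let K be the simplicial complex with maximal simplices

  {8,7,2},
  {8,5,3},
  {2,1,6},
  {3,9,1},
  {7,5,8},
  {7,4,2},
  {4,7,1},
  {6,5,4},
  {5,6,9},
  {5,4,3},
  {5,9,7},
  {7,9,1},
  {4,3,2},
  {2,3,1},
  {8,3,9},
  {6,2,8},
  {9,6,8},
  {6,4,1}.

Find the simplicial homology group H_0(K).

We work with the vertex ordering 1 < 2 < 3 < 4 < 5 < 6 < 7 < 8 < 9. The simplices of K, each written with vertices in increasing order, are:

  0-simplices (9): [1], [2], [3], [4], [5], [6], [7], [8], [9]
  1-simplices (27): (27 of them)
  2-simplices (18): [1,2,3], [1,2,6], [1,3,9], [1,4,6], [1,4,7], [1,7,9], [2,3,4], [2,4,7], [2,6,8], [2,7,8], [3,4,5], [3,5,8], [3,8,9], [4,5,6], [5,6,9], [5,7,8], [5,7,9], [6,8,9]

Hence C_0 ≅ Z^9, C_1 ≅ Z^27, C_2 ≅ Z^18.

Boundary ∂_1: C_1 → C_0 maps an edge to its endpoints' difference, ∂[p,q] = q − p. For instance
  ∂[3,4] = [4] − [3].
This gives a 9×27 integer matrix of rank 8; reducing to Smith normal form yields diagonal entries (1,1,1,1,1,1,1,1).

The boundary map ∂_2: C_2 → C_1 sends each 2-simplex [p,q,r] to [q,r] − [p,r] + [p,q]. For instance
  ∂[1,4,7] = [4,7] − [1,7] + [1,4],
  ∂[3,4,5] = [4,5] − [3,5] + [3,4].
The 27×18 boundary matrix has rank 18 and Smith normal form diag(1,1,1,1,1,1,1,1,1,1,1,1,1,1,1,1,1,2).

Computing H_k = (kernel of ∂_k) / (image of ∂_{k+1}):

  H_0: rank C_0 − rank ∂_1 = 9 − 8 = 1, and the invariant factors of ∂_1 are all 1, so H_0 ≅ Z.

H_0 = Z.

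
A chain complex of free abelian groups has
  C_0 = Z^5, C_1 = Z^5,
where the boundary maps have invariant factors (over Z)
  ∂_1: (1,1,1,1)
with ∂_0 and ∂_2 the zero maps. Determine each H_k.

H_0: b_0 = 5 − 0 − 4 = 1; torsion from ∂_1 factors > 1: none. So H_0 ≅ Z.
H_1: b_1 = 5 − 4 − 0 = 1; torsion from ∂_2 factors > 1: none. So H_1 ≅ Z.

H_0 ≅ Z,  H_1 ≅ Z.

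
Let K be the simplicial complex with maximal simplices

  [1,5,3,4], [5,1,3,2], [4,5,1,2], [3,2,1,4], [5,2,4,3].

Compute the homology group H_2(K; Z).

H_2 = 0.

We work with the vertex ordering 1 < 2 < 3 < 4 < 5. The simplices of K, each written with vertices in increasing order, are:

  0-simplices (5): [1], [2], [3], [4], [5]
  1-simplices (10): [1,2], [1,3], [1,4], [1,5], [2,3], [2,4], [2,5], [3,4], [3,5], [4,5]
  2-simplices (10): [1,2,3], [1,2,4], [1,2,5], [1,3,4], [1,3,5], [1,4,5], [2,3,4], [2,3,5], [2,4,5], [3,4,5]
  3-simplices (5): [1,2,3,4], [1,2,3,5], [1,2,4,5], [1,3,4,5], [2,3,4,5]

so the chain groups are C_0 ≅ Z^5, C_1 ≅ Z^10, C_2 ≅ Z^10, C_3 ≅ Z^5.

The boundary map ∂_1: C_1 → C_0 sends each edge [p,q] (with p < q) to q − p. For instance
  ∂[1,2] = [2] − [1].
As a 5×10 matrix over Z this has rank 4, with invariant factors (1,1,1,1).

∂_2: C_2 → C_1 acts by ∂[p,q,r] = [q,r] − [p,r] + [p,q]. For instance
  ∂[1,2,4] = [2,4] − [1,4] + [1,2],
  ∂[1,2,5] = [2,5] − [1,5] + [1,2].
The 10×10 boundary matrix has rank 6 and Smith normal form diag(1,1,1,1,1,1).

∂_3: C_3 → C_2 sends each 3-simplex σ to the alternating sum Σ_i (−1)^i (σ with its i-th vertex removed). For instance
  ∂[2,3,4,5] = [3,4,5] − [2,4,5] + [2,3,5] − [2,3,4],
  ∂[1,2,3,5] = [2,3,5] − [1,3,5] + [1,2,5] − [1,2,3].
As a 10×5 matrix over Z this has rank 4, with invariant factors (1,1,1,1).

From H_k ≅ ker(∂_k) / im(∂_{k+1}) we obtain:

  H_2: rank ker ∂_2 − rank ∂_3 = (10 − 6) − 4 = 0, and the invariant factors of ∂_3 are all 1, so H_2 ≅ 0.

(K is a triangulation of the 3-sphere S^3.)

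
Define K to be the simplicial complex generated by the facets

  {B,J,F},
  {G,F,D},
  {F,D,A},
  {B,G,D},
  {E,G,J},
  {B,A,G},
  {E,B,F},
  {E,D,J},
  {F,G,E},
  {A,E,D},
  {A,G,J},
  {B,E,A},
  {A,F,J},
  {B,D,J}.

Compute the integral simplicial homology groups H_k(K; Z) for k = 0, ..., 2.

Order the vertices as A < B < D < E < F < G < J. Listing each simplex with vertices in this order, K has dimension 2 with simplices:

  0-simplices (7): A, B, D, E, F, G, J
  1-simplices (21): AB, AD, AE, AF, AG, AJ, BD, BE, BF, BG, BJ, DE, DF, DG, DJ, EF, EG, EJ, FG, FJ, GJ
  2-simplices (14): ABE, ABG, ADE, ADF, AFJ, AGJ, BDG, BDJ, BEF, BFJ, DEJ, DFG, EFG, EGJ

Hence C_0 ≅ Z^7, C_1 ≅ Z^21, C_2 ≅ Z^14.

The boundary map ∂_1: C_1 → C_0 sends each edge [p,q] (with p < q) to q − p. For instance
  ∂AE = E − A.
This gives a 7×21 integer matrix of rank 6; reducing to Smith normal form yields diagonal entries (1,1,1,1,1,1).

∂_2: C_2 → C_1 maps a triangle to the signed sum of its edges. For instance
  ∂ADE = DE − AE + AD,
  ∂BDJ = DJ − BJ + BD.
This gives a 21×14 integer matrix of rank 13; reducing to Smith normal form yields diagonal entries (1,1,1,1,1,1,1,1,1,1,1,1,1).

From H_k ≅ ker(∂_k) / im(∂_{k+1}) we obtain:

  H_0: rank C_0 − rank ∂_1 = 7 − 6 = 1, and the invariant factors of ∂_1 are all 1, so H_0 = Z.
  H_1: rank ker ∂_1 − rank ∂_2 = (21 − 6) − 13 = 2, and the invariant factors of ∂_2 are all 1, so H_1 = Z^2.
  H_2: rank ker ∂_2 − rank ∂_3 = (14 − 13) − 0 = 1, and there is no ∂_3, so H_2 = Z.

(K is a triangulation of the torus T^2.)

H_0 ≅ Z,  H_1 ≅ Z^2,  H_2 ≅ Z.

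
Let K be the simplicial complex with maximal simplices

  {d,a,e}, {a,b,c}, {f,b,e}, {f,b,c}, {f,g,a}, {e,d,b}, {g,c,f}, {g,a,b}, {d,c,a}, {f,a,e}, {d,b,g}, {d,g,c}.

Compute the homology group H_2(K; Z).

Fix the vertex order a < b < c < d < e < f < g and write every simplex with vertices in increasing order. Then dim K = 2 and the simplices of K are:

  0-simplices (7): a, b, c, d, e, f, g
  1-simplices (18): ab, ac, ad, ae, af, ag, bc, bd, be, bf, bg, cd, cf, cg, de, dg, ef, fg
  2-simplices (12): abc, abg, acd, ade, aef, afg, bcf, bde, bdg, bef, cdg, cfg

Hence C_0 ≅ Z^7, C_1 ≅ Z^18, C_2 ≅ Z^12.

The boundary map ∂_1: C_1 → C_0 sends each edge [p,q] (with p < q) to q − p. For instance
  ∂fg = g − f.
This gives a 7×18 integer matrix of rank 6; reducing to Smith normal form yields diagonal entries (1,1,1,1,1,1).

Boundary ∂_2: C_2 → C_1 maps a triangle to the signed sum of its edges. For instance
  ∂acd = cd − ad + ac,
  ∂cfg = fg − cg + cf.
This gives a 18×12 integer matrix of rank 12; reducing to Smith normal form yields diagonal entries (1,1,1,1,1,1,1,1,1,1,1,2).

Computing H_k = (kernel of ∂_k) / (image of ∂_{k+1}):

  H_2: rank ker ∂_2 − rank ∂_3 = (12 − 12) − 0 = 0, and there is no ∂_3, so H_2 = 0.

H_2 ≅ 0.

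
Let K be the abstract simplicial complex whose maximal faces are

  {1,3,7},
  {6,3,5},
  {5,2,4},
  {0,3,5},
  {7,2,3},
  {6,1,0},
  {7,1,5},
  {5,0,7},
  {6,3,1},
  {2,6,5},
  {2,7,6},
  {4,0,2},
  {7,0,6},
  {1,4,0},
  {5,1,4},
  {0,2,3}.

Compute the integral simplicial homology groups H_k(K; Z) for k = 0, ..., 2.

H_0 = Z,  H_1 = Z^2,  H_2 = Z.

Fix the vertex order 0 < 1 < 2 < 3 < 4 < 5 < 6 < 7 and write every simplex with vertices in increasing order. Then dim K = 2 and the simplices of K are:

  0-simplices (8): [0], [1], [2], [3], [4], [5], [6], [7]
  1-simplices (24): (24 of them)
  2-simplices (16): [0,1,4], [0,1,6], [0,2,3], [0,2,4], [0,3,5], [0,5,7], [0,6,7], [1,3,6], [1,3,7], [1,4,5], [1,5,7], [2,3,7], [2,4,5], [2,5,6], [2,6,7], [3,5,6]

giving chain groups C_0 ≅ Z^8, C_1 ≅ Z^24, C_2 ≅ Z^16.

∂_1: C_1 → C_0 sends each edge [p,q] (with p < q) to q − p. For instance
  ∂[0,1] = [1] − [0].
As a 8×24 matrix over Z this has rank 7, with invariant factors (1,1,1,1,1,1,1).

∂_2: C_2 → C_1 acts by ∂[p,q,r] = [q,r] − [p,r] + [p,q]. For instance
  ∂[0,1,6] = [1,6] − [0,6] + [0,1],
  ∂[1,3,7] = [3,7] − [1,7] + [1,3].
The resulting 24×16 matrix has rank 15, and its Smith normal form has invariant factors (1,1,1,1,1,1,1,1,1,1,1,1,1,1,1).

Now H_k = ker ∂_k / im ∂_{k+1}, so:

  H_0: rank C_0 − rank ∂_1 = 8 − 7 = 1, and the invariant factors of ∂_1 are all 1, so H_0 ≅ Z.
  H_1: rank ker ∂_1 − rank ∂_2 = (24 − 7) − 15 = 2, and the invariant factors of ∂_2 are all 1, so H_1 ≅ Z^2.
  H_2: rank ker ∂_2 − rank ∂_3 = (16 − 15) − 0 = 1, and there is no ∂_3, so H_2 ≅ Z.

As a check, the Euler characteristic is 8 − 24 + 16 = 0, which agrees with 1 − 2 + 1 = 0.
(K is a triangulation of the torus T^2.)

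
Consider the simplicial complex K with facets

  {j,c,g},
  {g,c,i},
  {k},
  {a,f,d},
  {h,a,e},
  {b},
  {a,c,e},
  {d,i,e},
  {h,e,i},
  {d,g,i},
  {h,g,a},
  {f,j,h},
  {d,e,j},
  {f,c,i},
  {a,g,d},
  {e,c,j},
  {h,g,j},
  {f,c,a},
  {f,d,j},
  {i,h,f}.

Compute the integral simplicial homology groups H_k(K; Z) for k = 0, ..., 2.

We work with the vertex ordering a < b < c < d < e < f < g < h < i < j < k. The simplices of K, each written with vertices in increasing order, are:

  0-simplices (11): a, b, c, d, e, f, g, h, i, j, k
  1-simplices (27): ac, ad, ae, af, ag, ah, ce, cf, cg, ci, cj, de, df, dg, di, dj, eh, ei, ej, fh, fi, fj, gh, gi, gj, hi, hj
  2-simplices (18): ace, acf, adf, adg, aeh, agh, cej, cfi, cgi, cgj, dei, dej, dfj, dgi, ehi, fhi, fhj, ghj

Hence C_0 ≅ Z^11, C_1 ≅ Z^27, C_2 ≅ Z^18.

∂_1: C_1 → C_0 maps an edge to its endpoints' difference, ∂[p,q] = q − p.
As a 11×27 matrix over Z this has rank 8, with invariant factors (1,1,1,1,1,1,1,1).

∂_2: C_2 → C_1 sends each 2-simplex [p,q,r] to [q,r] − [p,r] + [p,q]. For instance
  ∂ehi = hi − ei + eh,
  ∂adf = df − af + ad.
The 27×18 boundary matrix has rank 17 and Smith normal form diag(1,1,1,1,1,1,1,1,1,1,1,1,1,1,1,1,1).

Now H_k = ker ∂_k / im ∂_{k+1}, so:

  H_0: rank C_0 − rank ∂_1 = 11 − 8 = 3, and the invariant factors of ∂_1 are all 1, so H_0 ≅ Z^3.
  H_1: rank ker ∂_1 − rank ∂_2 = (27 − 8) − 17 = 2, and the invariant factors of ∂_2 are all 1, so H_1 ≅ Z^2.
  H_2: rank ker ∂_2 − rank ∂_3 = (18 − 17) − 0 = 1, and there is no ∂_3, so H_2 ≅ Z.

H_0 = Z^3,  H_1 = Z^2,  H_2 = Z.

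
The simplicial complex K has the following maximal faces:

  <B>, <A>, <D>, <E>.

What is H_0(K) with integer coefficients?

K has 4 vertices.
rank ∂_0 = 0, rank ∂_1 = 0 ⇒ b_0 = 4 − 0 − 0 = 4. So H_0 = Z^4.

H_0 = Z^4.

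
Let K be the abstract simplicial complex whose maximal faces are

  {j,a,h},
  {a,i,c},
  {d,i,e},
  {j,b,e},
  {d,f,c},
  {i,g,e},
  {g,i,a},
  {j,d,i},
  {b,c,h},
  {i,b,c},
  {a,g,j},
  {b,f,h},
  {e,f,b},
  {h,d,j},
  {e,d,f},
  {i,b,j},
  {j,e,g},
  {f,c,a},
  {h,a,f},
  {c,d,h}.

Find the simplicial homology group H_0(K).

H_0 = Z.

We work with the vertex ordering a < b < c < d < e < f < g < h < i < j. The simplices of K, each written with vertices in increasing order, are:

  0-simplices (10): a, b, c, d, e, f, g, h, i, j
  1-simplices (30): ac, af, ag, ah, ai, aj, bc, be, bf, bh, bi, bj, cd, cf, ch, ci, de, df, dh, di, dj, ef, eg, ei, ej, fh, gi, gj, hj, ij
  2-simplices (20): acf, aci, afh, agi, agj, ahj, bch, bci, bef, bej, bfh, bij, cdf, cdh, def, dei, dhj, dij, egi, egj

giving chain groups C_0 ≅ Z^10, C_1 ≅ Z^30, C_2 ≅ Z^20.

The boundary map ∂_1: C_1 → C_0 is given by ∂[p,q] = [q] − [p]. For instance
  ∂de = e − d.
The 10×30 boundary matrix has rank 9 and Smith normal form diag(1,1,1,1,1,1,1,1,1).

Boundary ∂_2: C_2 → C_1 acts by ∂[p,q,r] = [q,r] − [p,r] + [p,q]. For instance
  ∂bef = ef − bf + be,
  ∂egi = gi − ei + eg.
The resulting 30×20 matrix has rank 20, and its Smith normal form has invariant factors (1,1,1,1,1,1,1,1,1,1,1,1,1,1,1,1,1,1,1,2).

Reading off H_k = ker ∂_k / im ∂_{k+1}:

  H_0: rank C_0 − rank ∂_1 = 10 − 9 = 1, and the invariant factors of ∂_1 are all 1, so H_0 ≅ Z.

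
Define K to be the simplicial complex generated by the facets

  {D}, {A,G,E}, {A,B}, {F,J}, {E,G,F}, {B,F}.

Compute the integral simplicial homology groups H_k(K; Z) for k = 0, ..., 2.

Take the total order A < B < D < E < F < G < J on the vertex set. Then K (dimension 2) consists of the simplices:

  0-simplices (7): A, B, D, E, F, G, J
  1-simplices (8): AB, AE, AG, BF, EF, EG, FG, FJ
  2-simplices (2): AEG, EFG

so the chain groups are C_0 ≅ Z^7, C_1 ≅ Z^8, C_2 ≅ Z^2.

Boundary ∂_1: C_1 → C_0 maps an edge to its endpoints' difference, ∂[p,q] = q − p.
The resulting 7×8 matrix has rank 5, and its Smith normal form has invariant factors (1,1,1,1,1).

∂_2: C_2 → C_1 maps a triangle to the signed sum of its edges. For instance
  ∂EFG = FG − EG + EF,
  ∂AEG = EG − AG + AE.
As a 8×2 matrix over Z this has rank 2, with invariant factors (1,1).

Reading off H_k = ker ∂_k / im ∂_{k+1}:

  H_0: rank C_0 − rank ∂_1 = 7 − 5 = 2, and the invariant factors of ∂_1 are all 1, so H_0 ≅ Z^2.
  H_1: rank ker ∂_1 − rank ∂_2 = (8 − 5) − 2 = 1, and the invariant factors of ∂_2 are all 1, so H_1 ≅ Z.
  H_2: rank ker ∂_2 − rank ∂_3 = (2 − 2) − 0 = 0, and there is no ∂_3, so H_2 ≅ 0.

H_0 ≅ Z^2,  H_1 ≅ Z,  H_2 = 0.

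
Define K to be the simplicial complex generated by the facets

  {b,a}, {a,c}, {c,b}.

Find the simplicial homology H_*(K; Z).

H_0 = Z,  H_1 = Z.

Order the vertices as a < b < c. Listing each simplex with vertices in this order, K has dimension 1 with simplices:

  0-simplices (3): a, b, c
  1-simplices (3): ab, ac, bc

giving chain groups C_0 ≅ Z^3, C_1 ≅ Z^3.

The boundary map ∂_1: C_1 → C_0 maps an edge to its endpoints' difference, ∂[p,q] = q − p. For instance
  ∂ac = c − a.
The 3×3 boundary matrix has rank 2 and Smith normal form diag(1,1).

Computing H_k = (kernel of ∂_k) / (image of ∂_{k+1}):

  H_0: rank C_0 − rank ∂_1 = 3 − 2 = 1, and the invariant factors of ∂_1 are all 1, so H_0 = Z.
  H_1: rank ker ∂_1 − rank ∂_2 = (3 − 2) − 0 = 1, and there is no ∂_2, so H_1 = Z.

(K is a triangulation of the circle S^1.)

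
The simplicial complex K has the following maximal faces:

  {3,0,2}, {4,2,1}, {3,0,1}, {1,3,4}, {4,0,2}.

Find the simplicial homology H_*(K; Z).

Order the vertices as 0 < 1 < 2 < 3 < 4. Listing each simplex with vertices in this order, K has dimension 2 with simplices:

  0-simplices (5): [0], [1], [2], [3], [4]
  1-simplices (10): [0,1], [0,2], [0,3], [0,4], [1,2], [1,3], [1,4], [2,3], [2,4], [3,4]
  2-simplices (5): [0,1,3], [0,2,3], [0,2,4], [1,2,4], [1,3,4]

giving chain groups C_0 ≅ Z^5, C_1 ≅ Z^10, C_2 ≅ Z^5.

The boundary map ∂_1: C_1 → C_0 is given by ∂[p,q] = [q] − [p]. For instance
  ∂[0,3] = [3] − [0].
This gives a 5×10 integer matrix of rank 4; reducing to Smith normal form yields diagonal entries (1,1,1,1).

∂_2: C_2 → C_1 sends each 2-simplex [p,q,r] to [q,r] − [p,r] + [p,q]. For instance
  ∂[1,3,4] = [3,4] − [1,4] + [1,3],
  ∂[0,1,3] = [1,3] − [0,3] + [0,1].
As a 10×5 matrix over Z this has rank 5, with invariant factors (1,1,1,1,1).

Now H_k = ker ∂_k / im ∂_{k+1}, so:

  H_0: rank C_0 − rank ∂_1 = 5 − 4 = 1, and the invariant factors of ∂_1 are all 1, so H_0 = Z.
  H_1: rank ker ∂_1 − rank ∂_2 = (10 − 4) − 5 = 1, and the invariant factors of ∂_2 are all 1, so H_1 = Z.
  H_2: rank ker ∂_2 − rank ∂_3 = (5 − 5) − 0 = 0, and there is no ∂_3, so H_2 = 0.

(K is a triangulation of the Möbius band.)

H_0 = Z,  H_1 = Z,  H_2 = 0.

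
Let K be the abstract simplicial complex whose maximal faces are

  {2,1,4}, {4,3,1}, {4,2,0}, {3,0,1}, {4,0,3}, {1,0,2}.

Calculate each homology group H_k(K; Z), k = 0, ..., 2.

Take the total order 0 < 1 < 2 < 3 < 4 on the vertex set. Then K (dimension 2) consists of the simplices:

  0-simplices (5): [0], [1], [2], [3], [4]
  1-simplices (9): [0,1], [0,2], [0,3], [0,4], [1,2], [1,3], [1,4], [2,4], [3,4]
  2-simplices (6): [0,1,2], [0,1,3], [0,2,4], [0,3,4], [1,2,4], [1,3,4]

giving chain groups C_0 ≅ Z^5, C_1 ≅ Z^9, C_2 ≅ Z^6.

The boundary map ∂_1: C_1 → C_0 is given by ∂[p,q] = [q] − [p]. For instance
  ∂[0,1] = [1] − [0].
The resulting 5×9 matrix has rank 4, and its Smith normal form has invariant factors (1,1,1,1).

Boundary ∂_2: C_2 → C_1 sends each 2-simplex [p,q,r] to [q,r] − [p,r] + [p,q]. For instance
  ∂[1,2,4] = [2,4] − [1,4] + [1,2],
  ∂[0,3,4] = [3,4] − [0,4] + [0,3].
This gives a 9×6 integer matrix of rank 5; reducing to Smith normal form yields diagonal entries (1,1,1,1,1).

Now H_k = ker ∂_k / im ∂_{k+1}, so:

  H_0: rank C_0 − rank ∂_1 = 5 − 4 = 1, and the invariant factors of ∂_1 are all 1, so H_0 = Z.
  H_1: rank ker ∂_1 − rank ∂_2 = (9 − 4) − 5 = 0, and the invariant factors of ∂_2 are all 1, so H_1 = 0.
  H_2: rank ker ∂_2 − rank ∂_3 = (6 − 5) − 0 = 1, and there is no ∂_3, so H_2 = Z.

As a check, the Euler characteristic is 5 − 9 + 6 = 2, which agrees with 1 − 0 + 1 = 2.

H_0 = Z,  H_1 = 0,  H_2 = Z.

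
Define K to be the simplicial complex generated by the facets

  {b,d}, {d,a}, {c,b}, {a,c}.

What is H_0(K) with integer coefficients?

Take the total order a < b < c < d on the vertex set. Then K (dimension 1) consists of the simplices:

  0-simplices (4): a, b, c, d
  1-simplices (4): ac, ad, bc, bd

Hence C_0 ≅ Z^4, C_1 ≅ Z^4.

∂_1: C_1 → C_0 maps an edge to its endpoints' difference, ∂[p,q] = q − p. For instance
  ∂bc = c − b.
As a 4×4 matrix over Z this has rank 3, with invariant factors (1,1,1).

Reading off H_k = ker ∂_k / im ∂_{k+1}:

  H_0: rank C_0 − rank ∂_1 = 4 − 3 = 1, and the invariant factors of ∂_1 are all 1, so H_0 = Z.

H_0 = Z.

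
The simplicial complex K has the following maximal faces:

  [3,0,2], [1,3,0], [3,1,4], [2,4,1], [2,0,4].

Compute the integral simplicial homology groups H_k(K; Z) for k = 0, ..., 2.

Take the total order 0 < 1 < 2 < 3 < 4 on the vertex set. Then K (dimension 2) consists of the simplices:

  0-simplices (5): [0], [1], [2], [3], [4]
  1-simplices (10): [0,1], [0,2], [0,3], [0,4], [1,2], [1,3], [1,4], [2,3], [2,4], [3,4]
  2-simplices (5): [0,1,3], [0,2,3], [0,2,4], [1,2,4], [1,3,4]

so the chain groups are C_0 ≅ Z^5, C_1 ≅ Z^10, C_2 ≅ Z^5.

Boundary ∂_1: C_1 → C_0 is given by ∂[p,q] = [q] − [p]. For instance
  ∂[0,4] = [4] − [0].
As a 5×10 matrix over Z this has rank 4, with invariant factors (1,1,1,1).

∂_2: C_2 → C_1 sends each 2-simplex [p,q,r] to [q,r] − [p,r] + [p,q]. For instance
  ∂[0,2,4] = [2,4] − [0,4] + [0,2],
  ∂[0,2,3] = [2,3] − [0,3] + [0,2].
The 10×5 boundary matrix has rank 5 and Smith normal form diag(1,1,1,1,1).

Reading off H_k = ker ∂_k / im ∂_{k+1}:

  H_0: rank C_0 − rank ∂_1 = 5 − 4 = 1, and the invariant factors of ∂_1 are all 1, so H_0 = Z.
  H_1: rank ker ∂_1 − rank ∂_2 = (10 − 4) − 5 = 1, and the invariant factors of ∂_2 are all 1, so H_1 = Z.
  H_2: rank ker ∂_2 − rank ∂_3 = (5 − 5) − 0 = 0, and there is no ∂_3, so H_2 = 0.

(K is a triangulation of the Möbius band.)

H_0 = Z,  H_1 = Z,  H_2 = 0.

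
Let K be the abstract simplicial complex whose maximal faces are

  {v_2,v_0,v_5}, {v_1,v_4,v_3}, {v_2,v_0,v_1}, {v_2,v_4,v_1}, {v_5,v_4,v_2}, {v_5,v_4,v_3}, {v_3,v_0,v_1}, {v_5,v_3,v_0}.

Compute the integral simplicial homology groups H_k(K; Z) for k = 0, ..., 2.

H_0 = Z,  H_1 = 0,  H_2 = Z.

Order the vertices as v_0 < v_1 < v_2 < v_3 < v_4 < v_5. Listing each simplex with vertices in this order, K has dimension 2 with simplices:

  0-simplices (6): [v_0], [v_1], [v_2], [v_3], [v_4], [v_5]
  1-simplices (12): [v_0,v_1], [v_0,v_2], [v_0,v_3], [v_0,v_5], [v_1,v_2], [v_1,v_3], [v_1,v_4], [v_2,v_4], [v_2,v_5], [v_3,v_4], [v_3,v_5], [v_4,v_5]
  2-simplices (8): [v_0,v_1,v_2], [v_0,v_1,v_3], [v_0,v_2,v_5], [v_0,v_3,v_5], [v_1,v_2,v_4], [v_1,v_3,v_4], [v_2,v_4,v_5], [v_3,v_4,v_5]

Hence C_0 ≅ Z^6, C_1 ≅ Z^12, C_2 ≅ Z^8.

The boundary map ∂_1: C_1 → C_0 sends each edge [p,q] (with p < q) to q − p.
This gives a 6×12 integer matrix of rank 5; reducing to Smith normal form yields diagonal entries (1,1,1,1,1).

Boundary ∂_2: C_2 → C_1 acts by ∂[p,q,r] = [q,r] − [p,r] + [p,q]. For instance
  ∂[v_1,v_2,v_4] = [v_2,v_4] − [v_1,v_4] + [v_1,v_2],
  ∂[v_3,v_4,v_5] = [v_4,v_5] − [v_3,v_5] + [v_3,v_4].
As a 12×8 matrix over Z this has rank 7, with invariant factors (1,1,1,1,1,1,1).

Computing H_k = (kernel of ∂_k) / (image of ∂_{k+1}):

  H_0: rank C_0 − rank ∂_1 = 6 − 5 = 1, and the invariant factors of ∂_1 are all 1, so H_0 ≅ Z.
  H_1: rank ker ∂_1 − rank ∂_2 = (12 − 5) − 7 = 0, and the invariant factors of ∂_2 are all 1, so H_1 ≅ 0.
  H_2: rank ker ∂_2 − rank ∂_3 = (8 − 7) − 0 = 1, and there is no ∂_3, so H_2 ≅ Z.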